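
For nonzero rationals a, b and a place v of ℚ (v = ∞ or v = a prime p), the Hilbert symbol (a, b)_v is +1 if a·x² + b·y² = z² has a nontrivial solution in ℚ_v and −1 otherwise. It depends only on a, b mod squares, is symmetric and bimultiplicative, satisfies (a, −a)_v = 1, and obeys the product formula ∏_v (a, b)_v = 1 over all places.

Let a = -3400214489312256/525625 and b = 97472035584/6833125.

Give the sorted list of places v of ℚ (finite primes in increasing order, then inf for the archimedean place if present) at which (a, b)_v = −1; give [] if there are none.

Mod squares: a ≡ -11, b ≡ 138567. Check v ∈ {∞, 2, 3, 5, 7, 11, 13, 17, 19, 29}.
v=19: a=19^2·(≡13), b=19^1·(≡11) mod 19; (13|19)=-1, (11|19)=+1; (−1)^{2·1·9}·(-1)^1·(+1)^2 = -1.
v=11: a=11^1·(≡8), b=11^1·(≡6) mod 11; (8|11)=-1, (6|11)=-1; (−1)^{1·1·5}·(-1)^1·(-1)^1 = -1.
v=13: a=13^0·(≡11), b=13^-1·(≡3) mod 13; (11|13)=-1, (3|13)=+1; (−1)^{0·-1·6}·(-1)^-1·(+1)^0 = -1.
v=17: a=17^2·(≡14), b=17^1·(≡1) mod 17; (14|17)=-1, (1|17)=+1; (−1)^{2·1·8}·(-1)^1·(+1)^2 = -1.
v=2: v_2(a)=10, v_2(b)=8; units ≡ 5, 7 (mod 8); ε·ε+αω+βω = 0·1+10·0+8·1 ≡ 0  ⇒  (a,b)_2 = +1.
v=∞: -11 < 0 and 138567 > 0  ⇒  (a,b)_∞ = +1.
v=5: a=5^-4·(≡4), b=5^-4·(≡3) mod 5; (4|5)=+1, (3|5)=-1; (−1)^{-4·-4·2}·(+1)^-4·(-1)^-4 = +1.
v=29: a=29^-2·(≡18), b=29^-2·(≡25) mod 29; (18|29)=-1, (25|29)=+1; (−1)^{-2·-2·14}·(-1)^-2·(+1)^-2 = +1.
v=3: a=3^10·(≡1), b=3^7·(≡1) mod 3; (1|3)=+1, (1|3)=+1; (−1)^{10·7·1}·(+1)^7·(+1)^10 = +1.
v=7: a=7^2·(≡5), b=7^2·(≡4) mod 7; (5|7)=-1, (4|7)=+1; (−1)^{2·2·3}·(-1)^2·(+1)^2 = +1.
(-11, 138567 / ℚ) ramifies at {11, 13, 17, 19}: a division algebra.

[11, 13, 17, 19]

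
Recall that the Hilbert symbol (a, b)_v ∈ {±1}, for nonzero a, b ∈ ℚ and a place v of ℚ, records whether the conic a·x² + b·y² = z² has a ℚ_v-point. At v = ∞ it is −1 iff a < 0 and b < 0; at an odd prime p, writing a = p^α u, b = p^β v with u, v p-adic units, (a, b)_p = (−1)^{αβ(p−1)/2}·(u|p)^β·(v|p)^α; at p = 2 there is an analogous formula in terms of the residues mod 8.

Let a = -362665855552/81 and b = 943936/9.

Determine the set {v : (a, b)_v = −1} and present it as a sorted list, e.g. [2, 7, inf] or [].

(a, b) ≡ (-33530497, 301) mod (ℚ^×)²; places V = {2, 3, 7, 11, 13, 19, 41, 43, ∞}.
(a,b)_2: α=6, β=6; u≡7, v≡5 (mod 8); ε(u)ε(v)=1·0, αω(v)=6·1, βω(u)=6·0; sum ≡ 0  ⇒  +1.
(a,b)_3: α=-4, u≡2; β=-2, v≡1 (mod 3); (2|3)=-1, (1|3)=+1; sign (−1)^0·-1^-2·+1^-4 = +1.
(a,b)_19: α=1, u≡14; β=0, v≡6 (mod 19); (14|19)=-1, (6|19)=+1; sign (−1)^0·-1^0·+1^1 = +1.
(a,b)_13: α=3, u≡10; β=0, v≡5 (mod 13); (10|13)=+1, (5|13)=-1; sign (−1)^0·+1^0·-1^3 = -1.
(a,b)_41: α=1, u≡39; β=0, v≡22 (mod 41); (39|41)=+1, (22|41)=-1; sign (−1)^0·+1^0·-1^1 = -1.
(a,b)_43: α=1, u≡18; β=1, v≡12 (mod 43); (18|43)=-1, (12|43)=-1; sign (−1)^1·-1^1·-1^1 = -1.
(a,b)_7: α=1, u≡2; β=3, v≡4 (mod 7); (2|7)=+1, (4|7)=+1; sign (−1)^1·+1^3·+1^1 = -1.
(a,b)_11: α=1, u≡1; β=0, v≡9 (mod 11); (1|11)=+1, (9|11)=+1; sign (−1)^0·+1^0·+1^1 = +1.
(a,b)_∞: sgn(-33530497)=−, sgn(301)=+, so +1.
Ram(-33530497, 301) = {7, 13, 41, 43}; no ℚ_7-point on the conic.

[7, 13, 41, 43]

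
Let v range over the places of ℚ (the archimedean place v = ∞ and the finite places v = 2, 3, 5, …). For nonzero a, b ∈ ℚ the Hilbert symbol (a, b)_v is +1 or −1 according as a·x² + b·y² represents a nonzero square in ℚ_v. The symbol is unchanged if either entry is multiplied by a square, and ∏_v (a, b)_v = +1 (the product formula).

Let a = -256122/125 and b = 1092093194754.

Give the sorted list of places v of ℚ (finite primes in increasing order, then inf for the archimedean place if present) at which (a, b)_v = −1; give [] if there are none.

(a, b) ≡ (-15810, 5394) mod (ℚ^×)²; places V = {2, 3, 5, 17, 29, 31, ∞}.
(a,b)_2: α=1, β=1; u≡7, v≡1 (mod 8); ε(u)ε(v)=1·0, αω(v)=1·0, βω(u)=1·0; sum ≡ 0  ⇒  +1.
(a,b)_29: α=0, u≡20; β=1, v≡11 (mod 29); (20|29)=+1, (11|29)=-1; sign (−1)^0·+1^1·-1^0 = +1.
(a,b)_31: α=1, u≡15; β=3, v≡2 (mod 31); (15|31)=-1, (2|31)=+1; sign (−1)^1·-1^3·+1^1 = +1.
(a,b)_5: α=-3, u≡3; β=0, v≡4 (mod 5); (3|5)=-1, (4|5)=+1; sign (−1)^0·-1^0·+1^-3 = +1.
(a,b)_3: α=5, u≡1; β=7, v≡1 (mod 3); (1|3)=+1, (1|3)=+1; sign (−1)^1·+1^7·+1^5 = -1.
(a,b)_∞: sgn(-15810)=−, sgn(5394)=+, so +1.
(a,b)_17: α=1, u≡5; β=2, v≡12 (mod 17); (5|17)=-1, (12|17)=-1; sign (−1)^0·-1^2·-1^1 = -1.
Ram(-15810, 5394) = {3, 17}; no ℚ_3-point on the conic.

[3, 17]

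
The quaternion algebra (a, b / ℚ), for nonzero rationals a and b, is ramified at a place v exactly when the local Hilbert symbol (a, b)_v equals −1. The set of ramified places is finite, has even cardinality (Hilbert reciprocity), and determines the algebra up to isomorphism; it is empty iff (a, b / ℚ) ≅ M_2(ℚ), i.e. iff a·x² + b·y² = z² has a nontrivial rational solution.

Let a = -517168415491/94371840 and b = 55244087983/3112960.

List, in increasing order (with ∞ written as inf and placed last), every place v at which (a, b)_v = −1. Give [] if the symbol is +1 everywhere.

(a, b) ≡ (-190, 1330) mod (ℚ^×)²; places V = {2, 3, 5, 7, 13, 19, 37, ∞}.
(a,b)_3: α=-2, u≡2; β=0, v≡1 (mod 3); (2|3)=-1, (1|3)=+1; sign (−1)^0·-1^0·+1^-2 = +1.
(a,b)_∞: sgn(-190)=−, sgn(1330)=+, so +1.
(a,b)_37: α=2, u≡6; β=2, v≡19 (mod 37); (6|37)=-1, (19|37)=-1; sign (−1)^0·-1^2·-1^2 = +1.
(a,b)_2: α=-21, β=-15; u≡1, v≡1 (mod 8); ε(u)ε(v)=0·0, αω(v)=-21·0, βω(u)=-15·0; sum ≡ 0  ⇒  +1.
(a,b)_13: α=2, u≡6; β=0, v≡1 (mod 13); (6|13)=-1, (1|13)=+1; sign (−1)^0·-1^0·+1^2 = +1.
(a,b)_5: α=-1, u≡3; β=-1, v≡4 (mod 5); (3|5)=-1, (4|5)=+1; sign (−1)^0·-1^-1·+1^-1 = -1.
(a,b)_19: α=1, u≡17; β=-1, v≡13 (mod 19); (17|19)=+1, (13|19)=-1; sign (−1)^1·+1^-1·-1^1 = +1.
(a,b)_7: α=6, u≡5; β=9, v≡1 (mod 7); (5|7)=-1, (1|7)=+1; sign (−1)^0·-1^9·+1^6 = -1.
(-190, 1330 / ℚ) ramifies at {5, 7}: a division algebra.

[5, 7]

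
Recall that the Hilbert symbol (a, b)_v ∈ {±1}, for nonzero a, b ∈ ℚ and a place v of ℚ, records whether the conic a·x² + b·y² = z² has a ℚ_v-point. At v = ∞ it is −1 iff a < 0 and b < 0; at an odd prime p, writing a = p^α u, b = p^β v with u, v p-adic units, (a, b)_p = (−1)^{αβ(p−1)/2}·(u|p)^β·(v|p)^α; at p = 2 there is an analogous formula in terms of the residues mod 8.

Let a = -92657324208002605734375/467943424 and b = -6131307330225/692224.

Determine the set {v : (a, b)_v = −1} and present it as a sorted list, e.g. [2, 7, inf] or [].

(a, b) ≡ (-23, -116809) mod (ℚ^×)²; places V = {2, 3, 5, 7, 11, 13, 23, 37, 41, ∞}.
(a,b)_2: α=-14, β=-12; u≡1, v≡7 (mod 8); ε(u)ε(v)=0·1, αω(v)=-14·0, βω(u)=-12·0; sum ≡ 0  ⇒  +1.
(a,b)_5: α=6, u≡2; β=2, v≡4 (mod 5); (2|5)=-1, (4|5)=+1; sign (−1)^0·-1^2·+1^6 = +1.
(a,b)_37: α=2, u≡5; β=1, v≡16 (mod 37); (5|37)=-1, (16|37)=+1; sign (−1)^0·-1^1·+1^2 = -1.
(a,b)_41: α=2, u≡10; β=1, v≡21 (mod 41); (10|41)=+1, (21|41)=+1; sign (−1)^0·+1^1·+1^2 = +1.
(a,b)_11: α=2, u≡7; β=1, v≡7 (mod 11); (7|11)=-1, (7|11)=-1; sign (−1)^0·-1^1·-1^2 = -1.
(a,b)_∞: sgn(-23)=−, sgn(-116809)=−, so -1.
(a,b)_3: α=6, u≡1; β=4, v≡2 (mod 3); (1|3)=+1, (2|3)=-1; sign (−1)^0·+1^4·-1^6 = +1.
(a,b)_7: α=4, u≡5; β=3, v≡1 (mod 7); (5|7)=-1, (1|7)=+1; sign (−1)^0·-1^3·+1^4 = -1.
(a,b)_13: α=-4, u≡12; β=-2, v≡1 (mod 13); (12|13)=+1, (1|13)=+1; sign (−1)^0·+1^-2·+1^-4 = +1.
(a,b)_23: α=3, u≡21; β=2, v≡13 (mod 23); (21|23)=-1, (13|23)=+1; sign (−1)^0·-1^2·+1^3 = +1.
(-23, -116809 / ℚ) ramifies at {7, 11, 37, ∞}: a division algebra.

[7, 11, 37, inf]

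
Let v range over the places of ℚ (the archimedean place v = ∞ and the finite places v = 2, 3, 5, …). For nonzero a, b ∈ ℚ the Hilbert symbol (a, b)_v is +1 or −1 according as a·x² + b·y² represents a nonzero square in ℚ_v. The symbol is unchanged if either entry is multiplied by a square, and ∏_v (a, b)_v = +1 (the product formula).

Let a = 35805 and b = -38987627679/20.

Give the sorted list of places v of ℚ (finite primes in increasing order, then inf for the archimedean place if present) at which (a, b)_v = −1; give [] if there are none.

[]

Mod squares: a ≡ 35805, b ≡ -74555. Check v ∈ {∞, 2, 3, 5, 7, 11, 13, 31, 37}.
v=2: v_2(a)=0, v_2(b)=-2; units ≡ 5, 5 (mod 8); ε·ε+αω+βω = 0·0+0·1+-2·1 ≡ 0  ⇒  (a,b)_2 = +1.
v=7: a=7^1·(≡5), b=7^4·(≡4) mod 7; (5|7)=-1, (4|7)=+1; (−1)^{1·4·3}·(-1)^4·(+1)^1 = +1.
v=5: a=5^1·(≡1), b=5^-1·(≡4) mod 5; (1|5)=+1, (4|5)=+1; (−1)^{1·-1·2}·(+1)^-1·(+1)^1 = +1.
v=13: a=13^0·(≡3), b=13^1·(≡6) mod 13; (3|13)=+1, (6|13)=-1; (−1)^{0·1·6}·(+1)^1·(-1)^0 = +1.
v=∞: 35805 > 0 and -74555 < 0  ⇒  (a,b)_∞ = +1.
v=3: a=3^1·(≡1), b=3^2·(≡1) mod 3; (1|3)=+1, (1|3)=+1; (−1)^{1·2·1}·(+1)^2·(+1)^1 = +1.
v=31: a=31^1·(≡8), b=31^1·(≡11) mod 31; (8|31)=+1, (11|31)=-1; (−1)^{1·1·15}·(+1)^1·(-1)^1 = +1.
v=11: a=11^1·(≡10), b=11^2·(≡4) mod 11; (10|11)=-1, (4|11)=+1; (−1)^{1·2·5}·(-1)^2·(+1)^1 = +1.
v=37: a=37^0·(≡26), b=37^1·(≡2) mod 37; (26|37)=+1, (2|37)=-1; (−1)^{0·1·18}·(+1)^1·(-1)^0 = +1.
Ram(a, b) = ∅: the form 35805·x² + -74555·y² − z² is isotropic over every ℚ_v, so by Hasse–Minkowski it is isotropic over ℚ.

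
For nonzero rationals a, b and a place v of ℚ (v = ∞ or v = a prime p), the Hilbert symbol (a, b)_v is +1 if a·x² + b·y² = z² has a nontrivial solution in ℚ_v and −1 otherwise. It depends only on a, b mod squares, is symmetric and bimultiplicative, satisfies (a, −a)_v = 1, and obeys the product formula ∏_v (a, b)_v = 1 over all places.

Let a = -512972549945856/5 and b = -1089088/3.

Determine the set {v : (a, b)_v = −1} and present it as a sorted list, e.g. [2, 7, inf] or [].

[2, 13, 17, inf]

(a, b) ≡ (-20930, -51051) mod (ℚ^×)²; places V = {2, 3, 5, 7, 11, 13, 17, 23, ∞}.
(a,b)_5: α=-1, u≡4; β=0, v≡4 (mod 5); (4|5)=+1, (4|5)=+1; sign (−1)^0·+1^0·+1^-1 = +1.
(a,b)_23: α=1, u≡11; β=0, v≡18 (mod 23); (11|23)=-1, (18|23)=+1; sign (−1)^0·-1^0·+1^1 = +1.
(a,b)_3: α=4, u≡1; β=-1, v≡2 (mod 3); (1|3)=+1, (2|3)=-1; sign (−1)^0·+1^-1·-1^4 = +1.
(a,b)_7: α=1, u≡5; β=1, v≡4 (mod 7); (5|7)=-1, (4|7)=+1; sign (−1)^1·-1^1·+1^1 = +1.
(a,b)_11: α=2, u≡1; β=1, v≡1 (mod 11); (1|11)=+1, (1|11)=+1; sign (−1)^0·+1^1·+1^2 = +1.
(a,b)_2: α=9, β=6; u≡7, v≡5 (mod 8); ε(u)ε(v)=1·0, αω(v)=9·1, βω(u)=6·0; sum ≡ 1  ⇒  -1.
(a,b)_17: α=2, u≡14; β=1, v≡3 (mod 17); (14|17)=-1, (3|17)=-1; sign (−1)^0·-1^1·-1^2 = -1.
(a,b)_13: α=3, u≡2; β=1, v≡3 (mod 13); (2|13)=-1, (3|13)=+1; sign (−1)^0·-1^1·+1^3 = -1.
(a,b)_∞: sgn(-20930)=−, sgn(-51051)=−, so -1.
|Ram(-20930, -51051)| = 4, even; anisotropic at {2, 13, 17, ∞}.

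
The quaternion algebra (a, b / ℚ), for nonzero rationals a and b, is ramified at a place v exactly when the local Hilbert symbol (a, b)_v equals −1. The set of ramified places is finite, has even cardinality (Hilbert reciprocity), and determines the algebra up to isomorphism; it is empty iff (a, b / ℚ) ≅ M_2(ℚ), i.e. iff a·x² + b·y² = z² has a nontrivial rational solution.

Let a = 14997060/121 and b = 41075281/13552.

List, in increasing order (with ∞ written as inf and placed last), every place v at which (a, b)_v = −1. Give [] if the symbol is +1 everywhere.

[5, 17]

(a, b) ≡ (2465, 7) mod (ℚ^×)²; places V = {2, 3, 5, 7, 11, 13, 17, 29, ∞}.
(a,b)_5: α=1, u≡2; β=0, v≡3 (mod 5); (2|5)=-1, (3|5)=-1; sign (−1)^0·-1^0·-1^1 = -1.
(a,b)_17: α=1, u≡8; β=2, v≡3 (mod 17); (8|17)=+1, (3|17)=-1; sign (−1)^0·+1^2·-1^1 = -1.
(a,b)_7: α=0, u≡4; β=-1, v≡4 (mod 7); (4|7)=+1, (4|7)=+1; sign (−1)^0·+1^-1·+1^0 = +1.
(a,b)_13: α=2, u≡7; β=2, v≡11 (mod 13); (7|13)=-1, (11|13)=-1; sign (−1)^0·-1^2·-1^2 = +1.
(a,b)_11: α=-2, u≡1; β=-2, v≡8 (mod 11); (1|11)=+1, (8|11)=-1; sign (−1)^0·+1^-2·-1^-2 = +1.
(a,b)_∞: sgn(2465)=+, sgn(7)=+, so +1.
(a,b)_3: α=2, u≡2; β=0, v≡1 (mod 3); (2|3)=-1, (1|3)=+1; sign (−1)^0·-1^0·+1^2 = +1.
(a,b)_29: α=1, u≡14; β=2, v≡7 (mod 29); (14|29)=-1, (7|29)=+1; sign (−1)^0·-1^2·+1^1 = +1.
(a,b)_2: α=2, β=-4; u≡1, v≡7 (mod 8); ε(u)ε(v)=0·1, αω(v)=2·0, βω(u)=-4·0; sum ≡ 0  ⇒  +1.
(2465, 7 / ℚ) ramifies at {5, 17}: a division algebra.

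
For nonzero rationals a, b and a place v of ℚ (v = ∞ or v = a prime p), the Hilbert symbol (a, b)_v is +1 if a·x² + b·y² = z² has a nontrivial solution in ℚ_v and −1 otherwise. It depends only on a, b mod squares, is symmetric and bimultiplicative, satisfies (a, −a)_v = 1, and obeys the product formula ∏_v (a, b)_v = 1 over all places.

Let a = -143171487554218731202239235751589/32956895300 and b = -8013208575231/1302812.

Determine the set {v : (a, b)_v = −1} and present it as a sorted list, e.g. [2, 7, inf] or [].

(a, b) ≡ (-7457772517, -33745577) mod (ℚ^×)²; places V = {2, 3, 5, 7, 11, 13, 17, 19, 23, 31, 37, 41, 47, 53, ∞}.
(a,b)_3: α=8, u≡2; β=2, v≡1 (mod 3); (2|3)=-1, (1|3)=+1; sign (−1)^0·-1^2·+1^8 = +1.
(a,b)_13: α=1, u≡5; β=0, v≡6 (mod 13); (5|13)=-1, (6|13)=-1; sign (−1)^0·-1^0·-1^1 = -1.
(a,b)_5: α=-2, u≡3; β=0, v≡2 (mod 5); (3|5)=-1, (2|5)=-1; sign (−1)^0·-1^0·-1^-2 = +1.
(a,b)_2: α=-2, β=-2; u≡3, v≡7 (mod 8); ε(u)ε(v)=1·1, αω(v)=-2·0, βω(u)=-2·1; sum ≡ 1  ⇒  -1.
(a,b)_37: α=-2, u≡6; β=0, v≡15 (mod 37); (6|37)=-1, (15|37)=-1; sign (−1)^0·-1^0·-1^-2 = +1.
(a,b)_17: α=-3, u≡16; β=-2, v≡13 (mod 17); (16|17)=+1, (13|17)=+1; sign (−1)^0·+1^-2·+1^-3 = +1.
(a,b)_11: α=2, u≡1; β=0, v≡4 (mod 11); (1|11)=+1, (4|11)=+1; sign (−1)^0·+1^0·+1^2 = +1.
(a,b)_23: α=3, u≡3; β=-1, v≡19 (mod 23); (3|23)=+1, (19|23)=-1; sign (−1)^1·+1^-1·-1^3 = +1.
(a,b)_47: α=3, u≡41; β=1, v≡9 (mod 47); (41|47)=-1, (9|47)=+1; sign (−1)^1·-1^1·+1^3 = +1.
(a,b)_∞: sgn(-7457772517)=−, sgn(-33745577)=−, so -1.
(a,b)_19: α=5, u≡11; β=3, v≡13 (mod 19); (11|19)=+1, (13|19)=-1; sign (−1)^1·+1^3·-1^5 = +1.
(a,b)_41: α=0, u≡6; β=2, v≡35 (mod 41); (6|41)=-1, (35|41)=-1; sign (−1)^0·-1^2·-1^0 = +1.
(a,b)_53: α=3, u≡20; β=1, v≡39 (mod 53); (20|53)=-1, (39|53)=-1; sign (−1)^0·-1^1·-1^3 = +1.
(a,b)_7: α=-2, u≡2; β=-2, v≡4 (mod 7); (2|7)=+1, (4|7)=+1; sign (−1)^0·+1^-2·+1^-2 = +1.
(a,b)_31: α=3, u≡26; β=1, v≡6 (mod 31); (26|31)=-1, (6|31)=-1; sign (−1)^1·-1^1·-1^3 = -1.
Ram(-7457772517, -33745577) = {2, 13, 31, ∞}; no ℚ_2-point on the conic.

[2, 13, 31, inf]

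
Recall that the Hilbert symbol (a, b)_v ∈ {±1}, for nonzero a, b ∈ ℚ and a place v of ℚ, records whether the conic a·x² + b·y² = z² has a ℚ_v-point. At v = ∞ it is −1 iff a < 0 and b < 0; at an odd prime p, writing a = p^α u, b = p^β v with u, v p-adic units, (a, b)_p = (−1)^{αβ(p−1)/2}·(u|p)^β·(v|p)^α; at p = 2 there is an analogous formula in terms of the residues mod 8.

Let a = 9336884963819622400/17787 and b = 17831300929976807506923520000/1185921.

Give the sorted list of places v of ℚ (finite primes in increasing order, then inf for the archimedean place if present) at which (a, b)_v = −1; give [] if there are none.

Mod squares: a ≡ 3, b ≡ 66082. Check v ∈ {∞, 2, 3, 5, 7, 11, 17, 19, 37, 47}.
v=19: a=19^2·(≡12), b=19^3·(≡1) mod 19; (12|19)=-1, (1|19)=+1; (−1)^{2·3·9}·(-1)^3·(+1)^2 = -1.
v=∞: 3 > 0 and 66082 > 0  ⇒  (a,b)_∞ = +1.
v=47: a=47^2·(≡4), b=47^3·(≡38) mod 47; (4|47)=+1, (38|47)=-1; (−1)^{2·3·23}·(+1)^3·(-1)^2 = +1.
v=2: v_2(a)=12, v_2(b)=15; units ≡ 3, 1 (mod 8); ε·ε+αω+βω = 1·0+12·0+15·1 ≡ 1  ⇒  (a,b)_2 = -1.
v=11: a=11^-2·(≡1), b=11^-4·(≡4) mod 11; (1|11)=+1, (4|11)=+1; (−1)^{-2·-4·5}·(+1)^-4·(+1)^-2 = +1.
v=7: a=7^-2·(≡5), b=7^0·(≡1) mod 7; (5|7)=-1, (1|7)=+1; (−1)^{-2·0·3}·(-1)^0·(+1)^-2 = +1.
v=37: a=37^2·(≡36), b=37^3·(≡11) mod 37; (36|37)=+1, (11|37)=+1; (−1)^{2·3·18}·(+1)^3·(+1)^2 = +1.
v=3: a=3^-1·(≡1), b=3^-4·(≡1) mod 3; (1|3)=+1, (1|3)=+1; (−1)^{-1·-4·1}·(+1)^-4·(+1)^-1 = +1.
v=5: a=5^2·(≡3), b=5^4·(≡2) mod 5; (3|5)=-1, (2|5)=-1; (−1)^{2·4·2}·(-1)^4·(-1)^2 = +1.
v=17: a=17^4·(≡10), b=17^6·(≡6) mod 17; (10|17)=-1, (6|17)=-1; (−1)^{4·6·8}·(-1)^6·(-1)^4 = +1.
|Ram(3, 66082)| = 2, even; anisotropic at {2, 19}.

[2, 19]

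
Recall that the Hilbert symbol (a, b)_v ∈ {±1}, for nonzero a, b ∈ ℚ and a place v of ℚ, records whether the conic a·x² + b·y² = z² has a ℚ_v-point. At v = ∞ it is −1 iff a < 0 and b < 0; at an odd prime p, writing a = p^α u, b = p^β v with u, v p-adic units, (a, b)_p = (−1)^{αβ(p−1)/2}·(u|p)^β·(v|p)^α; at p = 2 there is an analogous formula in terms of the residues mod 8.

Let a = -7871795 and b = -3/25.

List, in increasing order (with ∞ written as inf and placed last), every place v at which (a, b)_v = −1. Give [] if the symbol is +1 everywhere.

[5, 41, 47, inf]

Mod squares: a ≡ -7871795, b ≡ -3. Check v ∈ {∞, 2, 3, 5, 19, 41, 43, 47}.
v=19: a=19^1·(≡9), b=19^0·(≡9) mod 19; (9|19)=+1, (9|19)=+1; (−1)^{1·0·9}·(+1)^0·(+1)^1 = +1.
v=2: v_2(a)=0, v_2(b)=0; units ≡ 5, 5 (mod 8); ε·ε+αω+βω = 0·0+0·1+0·1 ≡ 0  ⇒  (a,b)_2 = +1.
v=47: a=47^1·(≡23), b=47^0·(≡45) mod 47; (23|47)=-1, (45|47)=-1; (−1)^{1·0·23}·(-1)^0·(-1)^1 = -1.
v=41: a=41^1·(≡8), b=41^0·(≡13) mod 41; (8|41)=+1, (13|41)=-1; (−1)^{1·0·20}·(+1)^0·(-1)^1 = -1.
v=∞: -7871795 < 0 and -3 < 0  ⇒  (a,b)_∞ = -1.
v=5: a=5^1·(≡1), b=5^-2·(≡2) mod 5; (1|5)=+1, (2|5)=-1; (−1)^{1·-2·2}·(+1)^-2·(-1)^1 = -1.
v=3: a=3^0·(≡1), b=3^1·(≡2) mod 3; (1|3)=+1, (2|3)=-1; (−1)^{0·1·1}·(+1)^1·(-1)^0 = +1.
v=43: a=43^1·(≡29), b=43^0·(≡36) mod 43; (29|43)=-1, (36|43)=+1; (−1)^{1·0·21}·(-1)^0·(+1)^1 = +1.
Ram(-7871795, -3) = {5, 41, 47, ∞}; no ℚ_5-point on the conic.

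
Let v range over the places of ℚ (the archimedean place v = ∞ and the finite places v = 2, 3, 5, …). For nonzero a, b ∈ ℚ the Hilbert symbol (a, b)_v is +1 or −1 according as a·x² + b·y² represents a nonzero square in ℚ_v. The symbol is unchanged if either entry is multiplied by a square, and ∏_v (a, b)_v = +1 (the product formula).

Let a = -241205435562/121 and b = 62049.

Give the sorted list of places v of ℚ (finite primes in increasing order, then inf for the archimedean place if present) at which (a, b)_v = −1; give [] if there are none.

(a, b) ≡ (-1427251098, 62049) mod (ℚ^×)²; places V = {2, 3, 7, 11, 13, 31, 37, 43, 53, ∞}.
(a,b)_11: α=-2, u≡8; β=0, v≡9 (mod 11); (8|11)=-1, (9|11)=+1; sign (−1)^0·-1^0·+1^-2 = +1.
(a,b)_2: α=1, β=0; u≡3, v≡1 (mod 8); ε(u)ε(v)=1·0, αω(v)=1·0, βω(u)=0·1; sum ≡ 0  ⇒  +1.
(a,b)_31: α=1, u≡18; β=0, v≡18 (mod 31); (18|31)=+1, (18|31)=+1; sign (−1)^0·+1^0·+1^1 = +1.
(a,b)_43: α=1, u≡27; β=1, v≡24 (mod 43); (27|43)=-1, (24|43)=+1; sign (−1)^1·-1^1·+1^1 = +1.
(a,b)_53: α=1, u≡5; β=0, v≡39 (mod 53); (5|53)=-1, (39|53)=-1; sign (−1)^0·-1^0·-1^1 = -1.
(a,b)_7: α=1, u≡2; β=0, v≡1 (mod 7); (2|7)=+1, (1|7)=+1; sign (−1)^0·+1^0·+1^1 = +1.
(a,b)_37: α=1, u≡36; β=1, v≡12 (mod 37); (36|37)=+1, (12|37)=+1; sign (−1)^0·+1^1·+1^1 = +1.
(a,b)_∞: sgn(-1427251098)=−, sgn(62049)=+, so +1.
(a,b)_13: α=3, u≡4; β=1, v≡2 (mod 13); (4|13)=+1, (2|13)=-1; sign (−1)^0·+1^1·-1^3 = -1.
(a,b)_3: α=1, u≡2; β=1, v≡1 (mod 3); (2|3)=-1, (1|3)=+1; sign (−1)^1·-1^1·+1^1 = +1.
|Ram(-1427251098, 62049)| = 2, even; anisotropic at {13, 53}.

[13, 53]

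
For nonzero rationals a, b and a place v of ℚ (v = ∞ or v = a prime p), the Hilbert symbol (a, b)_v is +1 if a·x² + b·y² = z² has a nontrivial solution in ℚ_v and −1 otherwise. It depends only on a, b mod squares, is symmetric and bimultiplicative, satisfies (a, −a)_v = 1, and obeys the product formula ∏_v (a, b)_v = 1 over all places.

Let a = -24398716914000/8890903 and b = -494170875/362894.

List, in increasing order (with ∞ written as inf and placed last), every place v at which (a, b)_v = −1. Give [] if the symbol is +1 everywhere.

(a, b) ≡ (-1155, -379610) mod (ℚ^×)²; places V = {2, 3, 5, 7, 11, 13, 17, 23, 29, ∞}.
(a,b)_17: α=2, u≡15; β=1, v≡13 (mod 17); (15|17)=+1, (13|17)=+1; sign (−1)^0·+1^1·+1^2 = +1.
(a,b)_3: α=3, u≡2; β=6, v≡1 (mod 3); (2|3)=-1, (1|3)=+1; sign (−1)^0·-1^6·+1^3 = +1.
(a,b)_2: α=4, β=-1; u≡5, v≡3 (mod 8); ε(u)ε(v)=0·1, αω(v)=4·1, βω(u)=-1·1; sum ≡ 1  ⇒  -1.
(a,b)_5: α=3, u≡1; β=3, v≡2 (mod 5); (1|5)=+1, (2|5)=-1; sign (−1)^0·+1^3·-1^3 = -1.
(a,b)_13: α=2, u≡6; β=0, v≡3 (mod 13); (6|13)=-1, (3|13)=+1; sign (−1)^0·-1^0·+1^2 = +1.
(a,b)_11: α=1, u≡5; β=1, v≡6 (mod 11); (5|11)=+1, (6|11)=-1; sign (−1)^1·+1^1·-1^1 = +1.
(a,b)_7: α=-5, u≡3; β=-3, v≡5 (mod 7); (3|7)=-1, (5|7)=-1; sign (−1)^1·-1^-3·-1^-5 = -1.
(a,b)_29: α=2, u≡13; β=1, v≡10 (mod 29); (13|29)=+1, (10|29)=-1; sign (−1)^0·+1^1·-1^2 = +1.
(a,b)_23: α=-2, u≡6; β=-2, v≡7 (mod 23); (6|23)=+1, (7|23)=-1; sign (−1)^0·+1^-2·-1^-2 = +1.
(a,b)_∞: sgn(-1155)=−, sgn(-379610)=−, so -1.
Ram(-1155, -379610) = {2, 5, 7, ∞}; no ℚ_2-point on the conic.

[2, 5, 7, inf]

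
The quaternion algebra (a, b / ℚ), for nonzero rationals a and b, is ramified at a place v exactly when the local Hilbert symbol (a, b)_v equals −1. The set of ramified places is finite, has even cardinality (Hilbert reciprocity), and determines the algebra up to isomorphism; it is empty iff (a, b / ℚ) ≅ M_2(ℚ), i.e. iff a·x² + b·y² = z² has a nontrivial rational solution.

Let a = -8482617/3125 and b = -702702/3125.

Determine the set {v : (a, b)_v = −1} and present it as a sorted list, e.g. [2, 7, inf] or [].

[2, 7, 11, inf]

Mod squares: a ≡ -165, b ≡ -2310. Check v ∈ {∞, 2, 3, 5, 7, 11, 13}.
v=7: a=7^0·(≡6), b=7^1·(≡5) mod 7; (6|7)=-1, (5|7)=-1; (−1)^{0·1·3}·(-1)^1·(-1)^0 = -1.
v=3: a=3^3·(≡2), b=3^3·(≡1) mod 3; (2|3)=-1, (1|3)=+1; (−1)^{3·3·1}·(-1)^3·(+1)^3 = +1.
v=13: a=13^4·(≡3), b=13^2·(≡3) mod 13; (3|13)=+1, (3|13)=+1; (−1)^{4·2·6}·(+1)^2·(+1)^4 = +1.
v=∞: -165 < 0 and -2310 < 0  ⇒  (a,b)_∞ = -1.
v=5: a=5^-5·(≡3), b=5^-5·(≡3) mod 5; (3|5)=-1, (3|5)=-1; (−1)^{-5·-5·2}·(-1)^-5·(-1)^-5 = +1.
v=11: a=11^1·(≡8), b=11^1·(≡6) mod 11; (8|11)=-1, (6|11)=-1; (−1)^{1·1·5}·(-1)^1·(-1)^1 = -1.
v=2: v_2(a)=0, v_2(b)=1; units ≡ 3, 5 (mod 8); ε·ε+αω+βω = 1·0+0·1+1·1 ≡ 1  ⇒  (a,b)_2 = -1.
(-165, -2310 / ℚ) ramifies at {2, 7, 11, ∞}: a division algebra.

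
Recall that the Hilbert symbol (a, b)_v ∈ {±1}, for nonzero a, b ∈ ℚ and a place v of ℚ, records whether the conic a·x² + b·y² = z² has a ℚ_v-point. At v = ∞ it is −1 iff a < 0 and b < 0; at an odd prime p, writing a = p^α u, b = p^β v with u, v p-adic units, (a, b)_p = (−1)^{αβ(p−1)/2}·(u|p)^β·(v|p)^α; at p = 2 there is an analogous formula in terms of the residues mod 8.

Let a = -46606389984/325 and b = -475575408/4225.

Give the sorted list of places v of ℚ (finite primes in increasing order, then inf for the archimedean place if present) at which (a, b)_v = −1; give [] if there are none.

[11, inf]

(a, b) ≡ (-102102, -3927) mod (ℚ^×)²; places V = {2, 3, 5, 7, 11, 13, 17, 29, ∞}.
(a,b)_11: α=1, u≡6; β=1, v≡8 (mod 11); (6|11)=-1, (8|11)=-1; sign (−1)^1·-1^1·-1^1 = -1.
(a,b)_2: α=5, β=4; u≡5, v≡1 (mod 8); ε(u)ε(v)=0·0, αω(v)=5·0, βω(u)=4·1; sum ≡ 0  ⇒  +1.
(a,b)_∞: sgn(-102102)=−, sgn(-3927)=−, so -1.
(a,b)_5: α=-2, u≡2; β=-2, v≡3 (mod 5); (2|5)=-1, (3|5)=-1; sign (−1)^0·-1^-2·-1^-2 = +1.
(a,b)_13: α=-1, u≡11; β=-2, v≡9 (mod 13); (11|13)=-1, (9|13)=+1; sign (−1)^0·-1^-2·+1^-1 = +1.
(a,b)_7: α=3, u≡2; β=1, v≡6 (mod 7); (2|7)=+1, (6|7)=-1; sign (−1)^1·+1^1·-1^3 = +1.
(a,b)_29: α=2, u≡22; β=2, v≡18 (mod 29); (22|29)=+1, (18|29)=-1; sign (−1)^0·+1^2·-1^2 = +1.
(a,b)_17: α=1, u≡5; β=1, v≡12 (mod 17); (5|17)=-1, (12|17)=-1; sign (−1)^0·-1^1·-1^1 = +1.
(a,b)_3: α=3, u≡1; β=3, v≡2 (mod 3); (1|3)=+1, (2|3)=-1; sign (−1)^1·+1^3·-1^3 = +1.
(-102102, -3927 / ℚ) ramifies at {11, ∞}: a division algebra.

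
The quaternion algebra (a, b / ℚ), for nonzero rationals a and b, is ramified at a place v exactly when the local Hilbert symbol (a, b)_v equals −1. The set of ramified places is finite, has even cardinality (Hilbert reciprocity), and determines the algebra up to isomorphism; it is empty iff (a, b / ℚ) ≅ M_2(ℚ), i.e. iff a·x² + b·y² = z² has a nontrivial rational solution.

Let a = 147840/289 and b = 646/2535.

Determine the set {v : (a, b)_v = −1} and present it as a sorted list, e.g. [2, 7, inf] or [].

(a, b) ≡ (2310, 9690) mod (ℚ^×)²; places V = {2, 3, 5, 7, 11, 13, 17, 19, ∞}.
(a,b)_3: α=1, u≡2; β=-1, v≡2 (mod 3); (2|3)=-1, (2|3)=-1; sign (−1)^1·-1^-1·-1^1 = -1.
(a,b)_13: α=0, u≡10; β=-2, v≡11 (mod 13); (10|13)=+1, (11|13)=-1; sign (−1)^0·+1^-2·-1^0 = +1.
(a,b)_11: α=1, u≡3; β=0, v≡6 (mod 11); (3|11)=+1, (6|11)=-1; sign (−1)^0·+1^0·-1^1 = -1.
(a,b)_7: α=1, u≡4; β=0, v≡2 (mod 7); (4|7)=+1, (2|7)=+1; sign (−1)^0·+1^0·+1^1 = +1.
(a,b)_19: α=0, u≡5; β=1, v≡9 (mod 19); (5|19)=+1, (9|19)=+1; sign (−1)^0·+1^1·+1^0 = +1.
(a,b)_∞: sgn(2310)=+, sgn(9690)=+, so +1.
(a,b)_2: α=7, β=1; u≡3, v≡5 (mod 8); ε(u)ε(v)=1·0, αω(v)=7·1, βω(u)=1·1; sum ≡ 0  ⇒  +1.
(a,b)_17: α=-2, u≡8; β=1, v≡2 (mod 17); (8|17)=+1, (2|17)=+1; sign (−1)^0·+1^1·+1^-2 = +1.
(a,b)_5: α=1, u≡2; β=-1, v≡3 (mod 5); (2|5)=-1, (3|5)=-1; sign (−1)^0·-1^-1·-1^1 = +1.
Ram(2310, 9690) = {3, 11}; no ℚ_3-point on the conic.

[3, 11]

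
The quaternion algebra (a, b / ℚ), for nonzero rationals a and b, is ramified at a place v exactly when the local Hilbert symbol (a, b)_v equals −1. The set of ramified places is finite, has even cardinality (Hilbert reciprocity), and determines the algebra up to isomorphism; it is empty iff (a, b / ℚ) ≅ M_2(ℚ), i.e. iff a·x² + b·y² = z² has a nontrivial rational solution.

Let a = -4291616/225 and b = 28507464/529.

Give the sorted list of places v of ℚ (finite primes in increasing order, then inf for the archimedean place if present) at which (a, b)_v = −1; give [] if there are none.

[7, 17, 23, 37]

(a, b) ≡ (-5474, 87986) mod (ℚ^×)²; places V = {2, 3, 5, 7, 17, 23, 29, 37, 41, ∞}.
(a,b)_∞: sgn(-5474)=−, sgn(87986)=+, so +1.
(a,b)_37: α=0, u≡17; β=1, v≡12 (mod 37); (17|37)=-1, (12|37)=+1; sign (−1)^0·-1^1·+1^0 = -1.
(a,b)_41: α=0, u≡5; β=1, v≡14 (mod 41); (5|41)=+1, (14|41)=-1; sign (−1)^0·+1^1·-1^0 = +1.
(a,b)_29: α=0, u≡28; β=1, v≡17 (mod 29); (28|29)=+1, (17|29)=-1; sign (−1)^0·+1^1·-1^0 = +1.
(a,b)_23: α=1, u≡17; β=-2, v≡22 (mod 23); (17|23)=-1, (22|23)=-1; sign (−1)^0·-1^-2·-1^1 = -1.
(a,b)_5: α=-2, u≡1; β=0, v≡1 (mod 5); (1|5)=+1, (1|5)=+1; sign (−1)^0·+1^0·+1^-2 = +1.
(a,b)_17: α=1, u≡9; β=0, v≡14 (mod 17); (9|17)=+1, (14|17)=-1; sign (−1)^0·+1^0·-1^1 = -1.
(a,b)_7: α=3, u≡4; β=0, v≡5 (mod 7); (4|7)=+1, (5|7)=-1; sign (−1)^0·+1^0·-1^3 = -1.
(a,b)_3: α=-2, u≡1; β=4, v≡2 (mod 3); (1|3)=+1, (2|3)=-1; sign (−1)^0·+1^4·-1^-2 = +1.
(a,b)_2: α=5, β=3; u≡7, v≡1 (mod 8); ε(u)ε(v)=1·0, αω(v)=5·0, βω(u)=3·0; sum ≡ 0  ⇒  +1.
|Ram(-5474, 87986)| = 4, even; anisotropic at {7, 17, 23, 37}.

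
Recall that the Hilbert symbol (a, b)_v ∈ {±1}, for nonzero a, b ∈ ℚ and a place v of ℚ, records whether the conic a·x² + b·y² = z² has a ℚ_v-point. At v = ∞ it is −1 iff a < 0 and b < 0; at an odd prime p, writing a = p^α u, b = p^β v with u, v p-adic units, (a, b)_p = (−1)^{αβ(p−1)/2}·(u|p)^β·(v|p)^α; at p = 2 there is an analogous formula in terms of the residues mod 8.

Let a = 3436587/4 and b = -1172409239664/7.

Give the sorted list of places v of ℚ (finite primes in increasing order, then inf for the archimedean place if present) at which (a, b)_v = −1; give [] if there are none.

[2, 13, 19, 23]

Mod squares: a ≡ 42427, b ≡ -60697. Check v ∈ {∞, 2, 3, 7, 11, 13, 17, 19, 23, 29}.
v=23: a=23^0·(≡22), b=23^1·(≡16) mod 23; (22|23)=-1, (16|23)=+1; (−1)^{0·1·11}·(-1)^1·(+1)^0 = -1.
v=17: a=17^0·(≡5), b=17^2·(≡5) mod 17; (5|17)=-1, (5|17)=-1; (−1)^{0·2·8}·(-1)^2·(-1)^0 = +1.
v=11: a=11^1·(≡7), b=11^0·(≡9) mod 11; (7|11)=-1, (9|11)=+1; (−1)^{1·0·5}·(-1)^0·(+1)^1 = +1.
v=∞: 42427 > 0 and -60697 < 0  ⇒  (a,b)_∞ = +1.
v=19: a=19^1·(≡3), b=19^2·(≡3) mod 19; (3|19)=-1, (3|19)=-1; (−1)^{1·2·9}·(-1)^2·(-1)^1 = -1.
v=13: a=13^0·(≡6), b=13^1·(≡11) mod 13; (6|13)=-1, (11|13)=-1; (−1)^{0·1·6}·(-1)^1·(-1)^0 = -1.
v=2: v_2(a)=-2, v_2(b)=4; units ≡ 3, 7 (mod 8); ε·ε+αω+βω = 1·1+-2·0+4·1 ≡ 1  ⇒  (a,b)_2 = -1.
v=29: a=29^1·(≡24), b=29^1·(≡7) mod 29; (24|29)=+1, (7|29)=+1; (−1)^{1·1·14}·(+1)^1·(+1)^1 = +1.
v=3: a=3^4·(≡1), b=3^4·(≡2) mod 3; (1|3)=+1, (2|3)=-1; (−1)^{4·4·1}·(+1)^4·(-1)^4 = +1.
v=7: a=7^1·(≡6), b=7^-1·(≡2) mod 7; (6|7)=-1, (2|7)=+1; (−1)^{1·-1·3}·(-1)^-1·(+1)^1 = +1.
|Ram(42427, -60697)| = 4, even; anisotropic at {2, 13, 19, 23}.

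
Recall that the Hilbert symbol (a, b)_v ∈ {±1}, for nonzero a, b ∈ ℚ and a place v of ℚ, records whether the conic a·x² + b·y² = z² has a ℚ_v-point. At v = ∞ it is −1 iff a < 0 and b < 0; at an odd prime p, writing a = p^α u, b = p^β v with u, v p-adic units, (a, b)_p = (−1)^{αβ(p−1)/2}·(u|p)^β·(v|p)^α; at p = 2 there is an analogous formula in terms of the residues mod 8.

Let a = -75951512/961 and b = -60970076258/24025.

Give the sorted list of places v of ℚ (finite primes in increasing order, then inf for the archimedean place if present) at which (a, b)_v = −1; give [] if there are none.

(a, b) ≡ (-182, -3458) mod (ℚ^×)²; places V = {2, 5, 7, 13, 17, 19, 31, ∞}.
(a,b)_31: α=-2, u≡7; β=-2, v≡18 (mod 31); (7|31)=+1, (18|31)=+1; sign (−1)^0·+1^-2·+1^-2 = +1.
(a,b)_5: α=0, u≡3; β=-2, v≡2 (mod 5); (3|5)=-1, (2|5)=-1; sign (−1)^0·-1^-2·-1^0 = +1.
(a,b)_7: α=1, u≡4; β=1, v≡3 (mod 7); (4|7)=+1, (3|7)=-1; sign (−1)^1·+1^1·-1^1 = +1.
(a,b)_13: α=1, u≡3; β=3, v≡2 (mod 13); (3|13)=+1, (2|13)=-1; sign (−1)^0·+1^3·-1^1 = -1.
(a,b)_17: α=2, u≡7; β=2, v≡7 (mod 17); (7|17)=-1, (7|17)=-1; sign (−1)^0·-1^2·-1^2 = +1.
(a,b)_∞: sgn(-182)=−, sgn(-3458)=−, so -1.
(a,b)_19: α=2, u≡3; β=3, v≡14 (mod 19); (3|19)=-1, (14|19)=-1; sign (−1)^0·-1^3·-1^2 = -1.
(a,b)_2: α=3, β=1; u≡5, v≡7 (mod 8); ε(u)ε(v)=0·1, αω(v)=3·0, βω(u)=1·1; sum ≡ 1  ⇒  -1.
(-182, -3458 / ℚ) ramifies at {2, 13, 19, ∞}: a division algebra.

[2, 13, 19, inf]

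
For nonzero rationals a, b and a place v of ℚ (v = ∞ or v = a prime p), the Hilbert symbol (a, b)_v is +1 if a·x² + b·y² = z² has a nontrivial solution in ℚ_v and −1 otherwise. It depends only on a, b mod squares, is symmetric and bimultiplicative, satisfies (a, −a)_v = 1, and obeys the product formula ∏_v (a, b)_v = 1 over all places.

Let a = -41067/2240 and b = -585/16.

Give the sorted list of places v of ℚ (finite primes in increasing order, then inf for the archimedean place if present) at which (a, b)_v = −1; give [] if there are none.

[2, 5, 7, inf]

(a, b) ≡ (-105, -65) mod (ℚ^×)²; places V = {2, 3, 5, 7, 13, ∞}.
(a,b)_13: α=2, u≡1; β=1, v≡11 (mod 13); (1|13)=+1, (11|13)=-1; sign (−1)^0·+1^1·-1^2 = +1.
(a,b)_7: α=-1, u≡6; β=0, v≡5 (mod 7); (6|7)=-1, (5|7)=-1; sign (−1)^0·-1^0·-1^-1 = -1.
(a,b)_∞: sgn(-105)=−, sgn(-65)=−, so -1.
(a,b)_5: α=-1, u≡1; β=1, v≡3 (mod 5); (1|5)=+1, (3|5)=-1; sign (−1)^0·+1^1·-1^-1 = -1.
(a,b)_2: α=-6, β=-4; u≡7, v≡7 (mod 8); ε(u)ε(v)=1·1, αω(v)=-6·0, βω(u)=-4·0; sum ≡ 1  ⇒  -1.
(a,b)_3: α=5, u≡1; β=2, v≡1 (mod 3); (1|3)=+1, (1|3)=+1; sign (−1)^0·+1^2·+1^5 = +1.
|Ram(-105, -65)| = 4, even; anisotropic at {2, 5, 7, ∞}.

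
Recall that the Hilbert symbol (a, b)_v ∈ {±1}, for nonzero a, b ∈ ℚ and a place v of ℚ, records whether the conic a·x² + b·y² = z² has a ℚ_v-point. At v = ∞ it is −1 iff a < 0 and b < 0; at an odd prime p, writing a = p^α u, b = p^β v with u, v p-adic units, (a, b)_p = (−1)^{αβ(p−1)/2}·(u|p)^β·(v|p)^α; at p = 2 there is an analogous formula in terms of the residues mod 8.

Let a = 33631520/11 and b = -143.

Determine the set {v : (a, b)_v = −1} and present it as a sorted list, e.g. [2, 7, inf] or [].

(a, b) ≡ (23121670, -143) mod (ℚ^×)²; places V = {2, 5, 11, 13, 19, 23, 37, ∞}.
(a,b)_37: α=1, u≡5; β=0, v≡5 (mod 37); (5|37)=-1, (5|37)=-1; sign (−1)^0·-1^0·-1^1 = -1.
(a,b)_11: α=-1, u≡10; β=1, v≡9 (mod 11); (10|11)=-1, (9|11)=+1; sign (−1)^1·-1^1·+1^-1 = +1.
(a,b)_19: α=1, u≡14; β=0, v≡9 (mod 19); (14|19)=-1, (9|19)=+1; sign (−1)^0·-1^0·+1^1 = +1.
(a,b)_5: α=1, u≡4; β=0, v≡2 (mod 5); (4|5)=+1, (2|5)=-1; sign (−1)^0·+1^0·-1^1 = -1.
(a,b)_13: α=1, u≡6; β=1, v≡2 (mod 13); (6|13)=-1, (2|13)=-1; sign (−1)^0·-1^1·-1^1 = +1.
(a,b)_23: α=1, u≡16; β=0, v≡18 (mod 23); (16|23)=+1, (18|23)=+1; sign (−1)^0·+1^0·+1^1 = +1.
(a,b)_∞: sgn(23121670)=+, sgn(-143)=−, so +1.
(a,b)_2: α=5, β=0; u≡3, v≡1 (mod 8); ε(u)ε(v)=1·0, αω(v)=5·0, βω(u)=0·1; sum ≡ 0  ⇒  +1.
(23121670, -143 / ℚ) ramifies at {5, 37}: a division algebra.

[5, 37]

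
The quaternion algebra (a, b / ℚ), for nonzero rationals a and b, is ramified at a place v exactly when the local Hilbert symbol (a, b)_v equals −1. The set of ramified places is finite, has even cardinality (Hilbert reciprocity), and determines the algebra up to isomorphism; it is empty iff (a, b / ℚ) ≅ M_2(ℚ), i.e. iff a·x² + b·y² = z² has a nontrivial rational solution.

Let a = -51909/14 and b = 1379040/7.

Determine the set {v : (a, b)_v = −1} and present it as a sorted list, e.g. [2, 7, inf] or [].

[2, 3, 7, 11, 13, 17]

(a, b) ≡ (-6006, 3570) mod (ℚ^×)²; places V = {2, 3, 5, 7, 11, 13, 17, ∞}.
(a,b)_13: α=1, u≡11; β=2, v≡5 (mod 13); (11|13)=-1, (5|13)=-1; sign (−1)^0·-1^2·-1^1 = -1.
(a,b)_∞: sgn(-6006)=−, sgn(3570)=+, so +1.
(a,b)_11: α=3, u≡9; β=0, v≡2 (mod 11); (9|11)=+1, (2|11)=-1; sign (−1)^0·+1^0·-1^3 = -1.
(a,b)_7: α=-1, u≡5; β=-1, v≡5 (mod 7); (5|7)=-1, (5|7)=-1; sign (−1)^1·-1^-1·-1^-1 = -1.
(a,b)_2: α=-1, β=5; u≡5, v≡1 (mod 8); ε(u)ε(v)=0·0, αω(v)=-1·0, βω(u)=5·1; sum ≡ 1  ⇒  -1.
(a,b)_17: α=0, u≡14; β=1, v≡14 (mod 17); (14|17)=-1, (14|17)=-1; sign (−1)^0·-1^1·-1^0 = -1.
(a,b)_5: α=0, u≡4; β=1, v≡4 (mod 5); (4|5)=+1, (4|5)=+1; sign (−1)^0·+1^1·+1^0 = +1.
(a,b)_3: α=1, u≡2; β=1, v≡2 (mod 3); (2|3)=-1, (2|3)=-1; sign (−1)^1·-1^1·-1^1 = -1.
(-6006, 3570 / ℚ) ramifies at {2, 3, 7, 11, 13, 17}: a division algebra.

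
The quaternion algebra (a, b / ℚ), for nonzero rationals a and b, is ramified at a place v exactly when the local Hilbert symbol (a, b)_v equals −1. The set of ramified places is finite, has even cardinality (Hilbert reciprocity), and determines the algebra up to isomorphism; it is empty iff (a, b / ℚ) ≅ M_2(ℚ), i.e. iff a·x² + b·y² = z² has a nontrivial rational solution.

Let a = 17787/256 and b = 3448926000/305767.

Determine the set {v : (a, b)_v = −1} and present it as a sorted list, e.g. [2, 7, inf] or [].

[3, 5, 7, 17]

Mod squares: a ≡ 3, b ≡ 23205. Check v ∈ {∞, 2, 3, 5, 7, 11, 13, 17, 19}.
v=7: a=7^2·(≡5), b=7^-1·(≡2) mod 7; (5|7)=-1, (2|7)=+1; (−1)^{2·-1·3}·(-1)^-1·(+1)^2 = -1.
v=11: a=11^2·(≡5), b=11^-2·(≡10) mod 11; (5|11)=+1, (10|11)=-1; (−1)^{2·-2·5}·(+1)^-2·(-1)^2 = +1.
v=3: a=3^1·(≡1), b=3^3·(≡1) mod 3; (1|3)=+1, (1|3)=+1; (−1)^{1·3·1}·(+1)^3·(+1)^1 = -1.
v=17: a=17^0·(≡5), b=17^3·(≡14) mod 17; (5|17)=-1, (14|17)=-1; (−1)^{0·3·8}·(-1)^3·(-1)^0 = -1.
v=∞: 3 > 0 and 23205 > 0  ⇒  (a,b)_∞ = +1.
v=13: a=13^0·(≡9), b=13^1·(≡4) mod 13; (9|13)=+1, (4|13)=+1; (−1)^{0·1·6}·(+1)^1·(+1)^0 = +1.
v=5: a=5^0·(≡2), b=5^3·(≡4) mod 5; (2|5)=-1, (4|5)=+1; (−1)^{0·3·2}·(-1)^3·(+1)^0 = -1.
v=2: v_2(a)=-8, v_2(b)=4; units ≡ 3, 5 (mod 8); ε·ε+αω+βω = 1·0+-8·1+4·1 ≡ 0  ⇒  (a,b)_2 = +1.
v=19: a=19^0·(≡13), b=19^-2·(≡7) mod 19; (13|19)=-1, (7|19)=+1; (−1)^{0·-2·9}·(-1)^-2·(+1)^0 = +1.
(3, 23205 / ℚ) ramifies at {3, 5, 7, 17}: a division algebra.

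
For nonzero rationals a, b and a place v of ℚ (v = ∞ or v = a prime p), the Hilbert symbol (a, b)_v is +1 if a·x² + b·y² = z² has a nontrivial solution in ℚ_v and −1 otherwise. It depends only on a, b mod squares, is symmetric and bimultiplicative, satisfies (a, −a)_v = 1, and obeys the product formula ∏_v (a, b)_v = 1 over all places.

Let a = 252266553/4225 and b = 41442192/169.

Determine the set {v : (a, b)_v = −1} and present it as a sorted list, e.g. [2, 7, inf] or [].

(a, b) ≡ (572033, 3553) mod (ℚ^×)²; places V = {2, 3, 5, 7, 11, 13, 17, 19, 23, ∞}.
(a,b)_∞: sgn(572033)=+, sgn(3553)=+, so +1.
(a,b)_11: α=1, u≡6; β=1, v≡4 (mod 11); (6|11)=-1, (4|11)=+1; sign (−1)^1·-1^1·+1^1 = +1.
(a,b)_17: α=1, u≡5; β=1, v≡7 (mod 17); (5|17)=-1, (7|17)=-1; sign (−1)^0·-1^1·-1^1 = +1.
(a,b)_5: α=-2, u≡2; β=0, v≡3 (mod 5); (2|5)=-1, (3|5)=-1; sign (−1)^0·-1^0·-1^-2 = +1.
(a,b)_13: α=-2, u≡7; β=-2, v≡12 (mod 13); (7|13)=-1, (12|13)=+1; sign (−1)^0·-1^-2·+1^-2 = +1.
(a,b)_2: α=0, β=4; u≡1, v≡1 (mod 8); ε(u)ε(v)=0·0, αω(v)=0·0, βω(u)=4·0; sum ≡ 0  ⇒  +1.
(a,b)_19: α=1, u≡9; β=1, v≡16 (mod 19); (9|19)=+1, (16|19)=+1; sign (−1)^1·+1^1·+1^1 = -1.
(a,b)_3: α=2, u≡2; β=6, v≡1 (mod 3); (2|3)=-1, (1|3)=+1; sign (−1)^0·-1^6·+1^2 = +1.
(a,b)_23: α=1, u≡2; β=0, v≡7 (mod 23); (2|23)=+1, (7|23)=-1; sign (−1)^0·+1^0·-1^1 = -1.
(a,b)_7: α=3, u≡4; β=0, v≡1 (mod 7); (4|7)=+1, (1|7)=+1; sign (−1)^0·+1^0·+1^3 = +1.
(572033, 3553 / ℚ) ramifies at {19, 23}: a division algebra.

[19, 23]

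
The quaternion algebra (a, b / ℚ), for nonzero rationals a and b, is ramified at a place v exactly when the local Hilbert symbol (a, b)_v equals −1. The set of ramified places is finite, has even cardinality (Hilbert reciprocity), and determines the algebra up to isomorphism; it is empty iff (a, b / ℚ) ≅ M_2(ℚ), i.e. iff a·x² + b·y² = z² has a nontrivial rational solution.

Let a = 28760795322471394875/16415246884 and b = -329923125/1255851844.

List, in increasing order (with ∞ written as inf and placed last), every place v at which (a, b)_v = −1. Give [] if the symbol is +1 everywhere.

(a, b) ≡ (124355, -133) mod (ℚ^×)²; places V = {2, 3, 5, 7, 11, 13, 17, 19, 29, 47, ∞}.
(a,b)_11: α=5, u≡10; β=0, v≡8 (mod 11); (10|11)=-1, (8|11)=-1; sign (−1)^0·-1^0·-1^5 = -1.
(a,b)_3: α=6, u≡2; β=4, v≡2 (mod 3); (2|3)=-1, (2|3)=-1; sign (−1)^0·-1^4·-1^6 = +1.
(a,b)_2: α=-2, β=-2; u≡3, v≡3 (mod 8); ε(u)ε(v)=1·1, αω(v)=-2·1, βω(u)=-2·1; sum ≡ 1  ⇒  -1.
(a,b)_29: α=-2, u≡8; β=-2, v≡10 (mod 29); (8|29)=-1, (10|29)=-1; sign (−1)^0·-1^-2·-1^-2 = +1.
(a,b)_7: α=5, u≡6; β=3, v≡1 (mod 7); (6|7)=-1, (1|7)=+1; sign (−1)^1·-1^3·+1^5 = +1.
(a,b)_∞: sgn(124355)=+, sgn(-133)=−, so +1.
(a,b)_17: α=1, u≡10; β=0, v≡14 (mod 17); (10|17)=-1, (14|17)=-1; sign (−1)^0·-1^0·-1^1 = -1.
(a,b)_5: α=3, u≡1; β=4, v≡2 (mod 5); (1|5)=+1, (2|5)=-1; sign (−1)^0·+1^4·-1^3 = -1.
(a,b)_13: α=0, u≡3; β=-2, v≡9 (mod 13); (3|13)=+1, (9|13)=+1; sign (−1)^0·+1^-2·+1^0 = +1.
(a,b)_47: α=-4, u≡45; β=-2, v≡24 (mod 47); (45|47)=-1, (24|47)=+1; sign (−1)^0·-1^-2·+1^-4 = +1.
(a,b)_19: α=3, u≡6; β=1, v≡18 (mod 19); (6|19)=+1, (18|19)=-1; sign (−1)^1·+1^1·-1^3 = +1.
Ram(124355, -133) = {2, 5, 11, 17}; no ℚ_2-point on the conic.

[2, 5, 11, 17]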